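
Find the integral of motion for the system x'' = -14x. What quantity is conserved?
E = (x')^2 + 14x^2

Multiply the equation by x':
x' * x'' = -14x * x'
The left side is d/dt[(x')^2/2] and the right side is d/dt[-14x^2/2], so
d/dt[(x')^2/2 + 14x^2/2] = 0, i.e. (x')^2/2 + 14x^2/2 = constant.
Multiplying by 2, the integral of motion is E = (x')^2 + 14x^2.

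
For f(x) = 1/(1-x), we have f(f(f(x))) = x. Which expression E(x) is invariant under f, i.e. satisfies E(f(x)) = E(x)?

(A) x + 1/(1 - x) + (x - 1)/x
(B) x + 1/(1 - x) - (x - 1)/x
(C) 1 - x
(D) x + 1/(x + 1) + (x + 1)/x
A

Replace x by f(x) = 1/(1 - x) in each option and simplify. As a quick numerical cross-check, also compare E(4) with E(f(4)) = E(-1/3).

(A) x + 1/(1 - x) + (x - 1)/x  ->  (1/(1 - x)) + 1/(1 - (1/(1 - x))) + ((1/(1 - x)) - 1)/(1/(1 - x)), which simplifies back to x + 1/(1 - x) + (x - 1)/x; check: E(4) = 53/12, E(-1/3) = 53/12.   [invariant]
(B) x + 1/(1 - x) - (x - 1)/x  ->  (1/(1 - x)) + 1/(1 - (1/(1 - x))) - ((1/(1 - x)) - 1)/(1/(1 - x)) = (x^2(1 - x) - x + (x - 1)^2)/(x(x - 1)); check: E(4) = 35/12 but E(-1/3) = -43/12.   [not invariant]
(C) 1 - x  ->  1 - (1/(1 - x)) = x/(x - 1); check: E(4) = -3 but E(-1/3) = 4/3.   [not invariant]
(D) x + 1/(x + 1) + (x + 1)/x  ->  (1/(1 - x)) + 1/((1/(1 - x)) + 1) + ((1/(1 - x)) + 1)/(1/(1 - x)) = (-x^3 + 6x^2 - 11x + 7)/(x^2 - 3x + 2); check: E(4) = 109/20 but E(-1/3) = -5/6.   [not invariant]

Only (A) is unchanged. Indeed f(f(x)) = 1/(1 - 1/(1-x)) = (1-x)/(-x) = (x-1)/x, so E(x) = x + f(x) + f(f(x)) is the sum over the whole 3-cycle; applying f just permutes the three terms cyclically (x -> f(x) -> f(f(x)) -> x), leaving the sum unchanged.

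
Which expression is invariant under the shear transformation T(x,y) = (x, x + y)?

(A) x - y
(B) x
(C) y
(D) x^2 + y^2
B

Under the shear T(x,y) = (x, x + y):
Substitute the transformed coordinates into each option and compare with the original:
(A) x - y  ->  (x) - (x + y) = -y   [differs from x - y: not invariant]
(B) x  ->  (x) = x   [equals x: invariant]
(C) y  ->  (x + y) = x + y   [differs from y: not invariant]
(D) x^2 + y^2  ->  (x)^2 + (x + y)^2 = 2x^2 + 2xy + y^2   [differs from x^2 + y^2: not invariant]

Only option (B), x, is unchanged by the transformation.
A vertical shear moves points parallel to the y-axis, so the x-coordinate (and any function of x alone) is unchanged.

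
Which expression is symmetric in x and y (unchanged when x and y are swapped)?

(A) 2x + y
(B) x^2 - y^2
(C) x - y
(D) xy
D

A symmetric expression is unchanged when the variables are permuted; here the transformation to test is the swap (x, y) -> (y, x).
Substitute the transformed coordinates into each option and compare with the original:
(A) 2x + y  ->  2(y) + (x) = x + 2y   [differs from 2x + y: not invariant]
(B) x^2 - y^2  ->  (y)^2 - (x)^2 = -x^2 + y^2   [differs from x^2 - y^2: not invariant]
(C) x - y  ->  (y) - (x) = -x + y   [differs from x - y: not invariant]
(D) xy  ->  (y)(x) = xy   [equals xy: invariant]

Only option (D), xy, is unchanged by the transformation.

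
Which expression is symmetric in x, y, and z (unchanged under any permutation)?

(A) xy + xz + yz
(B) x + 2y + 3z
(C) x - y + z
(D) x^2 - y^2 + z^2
A

A symmetric expression is unchanged when the variables are permuted; here the transformation to test is the swap (x, y) -> (y, x).
A symmetric expression must survive every permutation; the single swap x <-> y already eliminates the distractors, and the keyed expression is also unchanged by x <-> z and y <-> z (each variable enters it in exactly the same way).
Substitute the transformed coordinates into each option and compare with the original:
(A) xy + xz + yz  ->  (y)(x) + (y)z + (x)z = xy + xz + yz   [equals xy + xz + yz: invariant]
(B) x + 2y + 3z  ->  (y) + 2(x) + 3z = 2x + y + 3z   [differs from x + 2y + 3z: not invariant]
(C) x - y + z  ->  (y) - (x) + z = -x + y + z   [differs from x - y + z: not invariant]
(D) x^2 - y^2 + z^2  ->  (y)^2 - (x)^2 + z^2 = -x^2 + y^2 + z^2   [differs from x^2 - y^2 + z^2: not invariant]

Only option (A), xy + xz + yz, is unchanged by the transformation.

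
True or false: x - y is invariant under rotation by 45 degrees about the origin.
False

Applying rotation by 45 degrees: x' = x*cos(45 degrees) - y*sin(45 degrees) = sqrt(2)x/2 - sqrt(2)y/2, y' = x*sin(45 degrees) + y*cos(45 degrees) = sqrt(2)x/2 + sqrt(2)y/2

Substituting into x - y:
(sqrt(2)x/2 - sqrt(2)y/2) - (sqrt(2)x/2 + sqrt(2)y/2)
= -sqrt(2)y

This differs from the original expression x - y, so it is NOT invariant.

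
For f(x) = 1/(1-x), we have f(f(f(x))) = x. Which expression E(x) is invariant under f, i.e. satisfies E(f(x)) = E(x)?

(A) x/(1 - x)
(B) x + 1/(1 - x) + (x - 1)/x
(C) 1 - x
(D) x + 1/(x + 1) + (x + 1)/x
B

Replace x by f(x) = 1/(1 - x) in each option and simplify. As a quick numerical cross-check, also compare E(4) with E(f(4)) = E(-1/3).

(A) x/(1 - x)  ->  (1/(1 - x))/(1 - (1/(1 - x))) = -1/x; check: E(4) = -4/3 but E(-1/3) = -1/4.   [not invariant]
(B) x + 1/(1 - x) + (x - 1)/x  ->  (1/(1 - x)) + 1/(1 - (1/(1 - x))) + ((1/(1 - x)) - 1)/(1/(1 - x)), which simplifies back to x + 1/(1 - x) + (x - 1)/x; check: E(4) = 53/12, E(-1/3) = 53/12.   [invariant]
(C) 1 - x  ->  1 - (1/(1 - x)) = x/(x - 1); check: E(4) = -3 but E(-1/3) = 4/3.   [not invariant]
(D) x + 1/(x + 1) + (x + 1)/x  ->  (1/(1 - x)) + 1/((1/(1 - x)) + 1) + ((1/(1 - x)) + 1)/(1/(1 - x)) = (-x^3 + 6x^2 - 11x + 7)/(x^2 - 3x + 2); check: E(4) = 109/20 but E(-1/3) = -5/6.   [not invariant]

Only (B) is unchanged. Indeed f(f(x)) = 1/(1 - 1/(1-x)) = (1-x)/(-x) = (x-1)/x, so E(x) = x + f(x) + f(f(x)) is the sum over the whole 3-cycle; applying f just permutes the three terms cyclically (x -> f(x) -> f(f(x)) -> x), leaving the sum unchanged.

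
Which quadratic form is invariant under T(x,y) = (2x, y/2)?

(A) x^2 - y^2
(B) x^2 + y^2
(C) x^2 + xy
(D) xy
D

T multiplies x by 2 and divides y by 2.
Substitute the transformed coordinates into each option and compare with the original:
(A) x^2 - y^2  ->  (2x)^2 - (y/2)^2 = 4x^2 - y^2/4   [differs from x^2 - y^2: not invariant]
(B) x^2 + y^2  ->  (2x)^2 + (y/2)^2 = 4x^2 + y^2/4   [differs from x^2 + y^2: not invariant]
(C) x^2 + xy  ->  (2x)^2 + (2x)(y/2) = 4x^2 + xy   [differs from x^2 + xy: not invariant]
(D) xy  ->  (2x)(y/2) = xy   [equals xy: invariant]

Only option (D), xy, is unchanged by the transformation.
The factors 2 and 1/2 cancel only in the pure product xy.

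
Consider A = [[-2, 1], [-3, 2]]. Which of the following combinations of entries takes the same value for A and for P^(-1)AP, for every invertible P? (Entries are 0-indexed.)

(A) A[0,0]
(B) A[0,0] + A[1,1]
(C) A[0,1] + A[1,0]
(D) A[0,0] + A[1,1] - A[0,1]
B

A[0,0] + A[1,1] is the trace of A. By the cyclic property of the trace, tr(P^(-1)AP) = tr(APP^(-1)) = tr(A), so it is the same for every matrix similar to A.

The other combinations are not similarity invariants. For example, take P = [[2, 1], [1, 1]] (det P = 1), so P^(-1) = [[1, -1], [-1, 2]] and
B = P^(-1)AP = [[1, 0], [-5, -1]].
Evaluating each option on A and on B:
(A) A[0,0]: -2 for A, 1 for B -> changes
(B) A[0,0] + A[1,1]: 0 for A, 0 for B -> unchanged
(C) A[0,1] + A[1,0]: -2 for A, -5 for B -> changes
(D) A[0,0] + A[1,1] - A[0,1]: -1 for A, 0 for B -> changes

Only (B) A[0,0] + A[1,1] = 0 survives (and it does so for every P, not just this one), so it is the invariant.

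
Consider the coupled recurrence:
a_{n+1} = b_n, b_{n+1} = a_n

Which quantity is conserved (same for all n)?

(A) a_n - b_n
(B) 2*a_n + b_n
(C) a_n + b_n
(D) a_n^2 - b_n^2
C

Replace a_n by a_{n+1} = b_n and b_n by b_{n+1} = a_n in each option and simplify:
(A) a_n - b_n  ->  (b_n) - (a_n) = -a_n + b_n   [not conserved]
(B) 2*a_n + b_n  ->  2*(b_n) + (a_n) = a_n + 2*b_n   [not conserved]
(C) a_n + b_n  ->  (b_n) + (a_n) = a_n + b_n   [conserved]
(D) a_n^2 - b_n^2  ->  (b_n)^2 - (a_n)^2 = -a_n^2 + b_n^2   [not conserved]

Only (C) a_n + b_n returns to itself after one step, so it is the conserved quantity.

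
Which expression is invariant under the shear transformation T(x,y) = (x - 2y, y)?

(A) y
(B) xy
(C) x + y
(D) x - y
A

Under the shear T(x,y) = (x - 2y, y):
Substitute the transformed coordinates into each option and compare with the original:
(A) y  ->  (y) = y   [equals y: invariant]
(B) xy  ->  (x - 2y)(y) = xy - 2y^2   [differs from xy: not invariant]
(C) x + y  ->  (x - 2y) + (y) = x - y   [differs from x + y: not invariant]
(D) x - y  ->  (x - 2y) - (y) = x - 3y   [differs from x - y: not invariant]

Only option (A), y, is unchanged by the transformation.
A horizontal shear moves points parallel to the x-axis, so the y-coordinate (and any function of y alone) is unchanged.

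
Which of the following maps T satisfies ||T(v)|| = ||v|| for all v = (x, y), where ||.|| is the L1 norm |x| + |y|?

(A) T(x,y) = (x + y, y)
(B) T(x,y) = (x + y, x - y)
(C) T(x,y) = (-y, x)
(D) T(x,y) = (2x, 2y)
C

A transformation preserves a norm if ||T(v)|| = ||v|| for every v; a single vector where the norm changes rules an option out.

(A) T(x,y) = (x + y, y): v = (0, 1) has norm |0| + |1| = 1, but T(v) = (1, 1) has norm 2 -- not preserved.
(B) T(x,y) = (x + y, x - y): v = (1, 0) has norm |1| + |0| = 1, but T(v) = (1, 1) has norm 2 -- not preserved.
(C) T(x,y) = (-y, x): preserves the norm -- it only permutes the coordinates and/or flips signs, which leaves |x| + |y| unchanged.
(D) T(x,y) = (2x, 2y): v = (1, 0) has norm |1| + |0| = 1, but T(v) = (2, 0) has norm 2 -- not preserved.

Therefore the answer is (C).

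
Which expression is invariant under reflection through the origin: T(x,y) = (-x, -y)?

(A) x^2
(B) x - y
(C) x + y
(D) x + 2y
A

The map is reflection through the origin: T(x,y) = (-x, -y).
Substitute the transformed coordinates into each option and compare with the original:
(A) x^2  ->  (-x)^2 = x^2   [equals x^2: invariant]
(B) x - y  ->  (-x) - (-y) = -x + y   [differs from x - y: not invariant]
(C) x + y  ->  (-x) + (-y) = -x - y   [differs from x + y: not invariant]
(D) x + 2y  ->  (-x) + 2(-y) = -x - 2y   [differs from x + 2y: not invariant]

Only option (A), x^2, is unchanged by the transformation.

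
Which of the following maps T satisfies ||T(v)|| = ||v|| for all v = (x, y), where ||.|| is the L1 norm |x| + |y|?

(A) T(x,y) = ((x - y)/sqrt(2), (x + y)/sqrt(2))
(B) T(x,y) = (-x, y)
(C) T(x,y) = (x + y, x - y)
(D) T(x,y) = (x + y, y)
B

A transformation preserves a norm if ||T(v)|| = ||v|| for every v; a single vector where the norm changes rules an option out.

(A) T(x,y) = ((x - y)/sqrt(2), (x + y)/sqrt(2)): v = (1, 0) has norm |1| + |0| = 1, but T(v) = (sqrt(2)/2, sqrt(2)/2) has norm sqrt(2) -- not preserved.
(B) T(x,y) = (-x, y): preserves the norm -- it only permutes the coordinates and/or flips signs, which leaves |x| + |y| unchanged.
(C) T(x,y) = (x + y, x - y): v = (1, 0) has norm |1| + |0| = 1, but T(v) = (1, 1) has norm 2 -- not preserved.
(D) T(x,y) = (x + y, y): v = (0, 1) has norm |0| + |1| = 1, but T(v) = (1, 1) has norm 2 -- not preserved.

Therefore the answer is (B).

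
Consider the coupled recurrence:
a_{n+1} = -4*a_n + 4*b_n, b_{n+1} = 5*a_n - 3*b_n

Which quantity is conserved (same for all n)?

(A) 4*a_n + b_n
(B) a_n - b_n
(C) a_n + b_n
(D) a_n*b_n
C

Replace a_n by a_{n+1} = -4*a_n + 4*b_n and b_n by b_{n+1} = 5*a_n - 3*b_n in each option and simplify:
(A) 4*a_n + b_n  ->  4*(-4*a_n + 4*b_n) + (5*a_n - 3*b_n) = -11*a_n + 13*b_n   [not conserved]
(B) a_n - b_n  ->  (-4*a_n + 4*b_n) - (5*a_n - 3*b_n) = -9*a_n + 7*b_n   [not conserved]
(C) a_n + b_n  ->  (-4*a_n + 4*b_n) + (5*a_n - 3*b_n) = a_n + b_n   [conserved]
(D) a_n*b_n  ->  (-4*a_n + 4*b_n)*(5*a_n - 3*b_n) = -20*a_n^2 + 32*a_n*b_n - 12*b_n^2   [not conserved]

Only (C) a_n + b_n returns to itself after one step, so it is the conserved quantity.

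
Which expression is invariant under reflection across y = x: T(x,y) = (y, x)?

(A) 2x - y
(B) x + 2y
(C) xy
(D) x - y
C

The map is reflection across y = x: T(x,y) = (y, x).
Substitute the transformed coordinates into each option and compare with the original:
(A) 2x - y  ->  2(y) - (x) = -x + 2y   [differs from 2x - y: not invariant]
(B) x + 2y  ->  (y) + 2(x) = 2x + y   [differs from x + 2y: not invariant]
(C) xy  ->  (y)(x) = xy   [equals xy: invariant]
(D) x - y  ->  (y) - (x) = -x + y   [differs from x - y: not invariant]

Only option (C), xy, is unchanged by the transformation.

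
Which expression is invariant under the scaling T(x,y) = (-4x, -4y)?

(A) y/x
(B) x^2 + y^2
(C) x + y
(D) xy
A

Under the uniform scaling T(x,y) = (-4x, -4y):
Substitute the transformed coordinates into each option and compare with the original:
(A) y/x  ->  (-4y)/(-4x) = y/x   [equals y/x: invariant]
(B) x^2 + y^2  ->  (-4x)^2 + (-4y)^2 = 16x^2 + 16y^2   [differs from x^2 + y^2: not invariant]
(C) x + y  ->  (-4x) + (-4y) = -4x - 4y   [differs from x + y: not invariant]
(D) xy  ->  (-4x)(-4y) = 16xy   [differs from xy: not invariant]

Only option (A), y/x, is unchanged by the transformation.
The common factor -4 cancels in a ratio of coordinates, while sums, products and sums of squares pick up factors of -4 or 16.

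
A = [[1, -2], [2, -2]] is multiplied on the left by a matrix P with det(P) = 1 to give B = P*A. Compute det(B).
2

By the multiplicative property of determinants, det(B) = det(P*A) = det(P) * det(A) = det(A),
so the determinant is invariant under multiplication by any determinant-1 matrix; we just need det(A).

det(A) = (1)(-2) - (-2)(2) = -2 - (-4) = 2

Therefore det(B) = 1 * 2 = 2.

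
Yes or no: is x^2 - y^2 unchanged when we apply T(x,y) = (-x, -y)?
Yes

Substitute T(x,y) = (-x, -y) into the expression and compare with the original.

Original: x^2 - y^2
After applying T: (-x)^2 - (-y)^2 = x^2 - y^2

This is identical to the original x^2 - y^2, so the expression is invariant.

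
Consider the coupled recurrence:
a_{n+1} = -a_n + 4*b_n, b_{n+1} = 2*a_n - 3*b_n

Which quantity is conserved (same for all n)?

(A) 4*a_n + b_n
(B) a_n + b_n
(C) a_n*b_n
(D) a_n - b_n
B

Replace a_n by a_{n+1} = -a_n + 4*b_n and b_n by b_{n+1} = 2*a_n - 3*b_n in each option and simplify:
(A) 4*a_n + b_n  ->  4*(-a_n + 4*b_n) + (2*a_n - 3*b_n) = -2*a_n + 13*b_n   [not conserved]
(B) a_n + b_n  ->  (-a_n + 4*b_n) + (2*a_n - 3*b_n) = a_n + b_n   [conserved]
(C) a_n*b_n  ->  (-a_n + 4*b_n)*(2*a_n - 3*b_n) = -2*a_n^2 + 11*a_n*b_n - 12*b_n^2   [not conserved]
(D) a_n - b_n  ->  (-a_n + 4*b_n) - (2*a_n - 3*b_n) = -3*a_n + 7*b_n   [not conserved]

Only (B) a_n + b_n returns to itself after one step, so it is the conserved quantity.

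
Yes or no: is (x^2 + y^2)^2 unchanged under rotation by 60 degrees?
Yes

Applying rotation by 60 degrees: x' = x*cos(60 degrees) - y*sin(60 degrees) = x/2 - sqrt(3)y/2, y' = x*sin(60 degrees) + y*cos(60 degrees) = sqrt(3)x/2 + y/2

Substituting into (x^2 + y^2)^2:
((x/2 - sqrt(3)y/2)^2 + (sqrt(3)x/2 + y/2)^2)^2
= x^4 + 2x^2y^2 + y^4 = (x^2 + y^2)^2

This equals the original expression (x^2 + y^2)^2, so it IS invariant.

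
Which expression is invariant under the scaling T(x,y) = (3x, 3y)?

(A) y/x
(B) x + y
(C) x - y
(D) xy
A

Under the uniform scaling T(x,y) = (3x, 3y):
Substitute the transformed coordinates into each option and compare with the original:
(A) y/x  ->  (3y)/(3x) = y/x   [equals y/x: invariant]
(B) x + y  ->  (3x) + (3y) = 3x + 3y   [differs from x + y: not invariant]
(C) x - y  ->  (3x) - (3y) = 3x - 3y   [differs from x - y: not invariant]
(D) xy  ->  (3x)(3y) = 9xy   [differs from xy: not invariant]

Only option (A), y/x, is unchanged by the transformation.
The common factor 3 cancels in a ratio of coordinates, while sums, products and sums of squares pick up factors of 3 or 9.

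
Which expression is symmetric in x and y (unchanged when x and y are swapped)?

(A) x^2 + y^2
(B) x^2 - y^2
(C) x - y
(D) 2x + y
A

A symmetric expression is unchanged when the variables are permuted; here the transformation to test is the swap (x, y) -> (y, x).
Substitute the transformed coordinates into each option and compare with the original:
(A) x^2 + y^2  ->  (y)^2 + (x)^2 = x^2 + y^2   [equals x^2 + y^2: invariant]
(B) x^2 - y^2  ->  (y)^2 - (x)^2 = -x^2 + y^2   [differs from x^2 - y^2: not invariant]
(C) x - y  ->  (y) - (x) = -x + y   [differs from x - y: not invariant]
(D) 2x + y  ->  2(y) + (x) = x + 2y   [differs from 2x + y: not invariant]

Only option (A), x^2 + y^2, is unchanged by the transformation.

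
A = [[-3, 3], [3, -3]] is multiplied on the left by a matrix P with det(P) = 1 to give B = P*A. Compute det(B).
0

By the multiplicative property of determinants, det(B) = det(P*A) = det(P) * det(A) = det(A),
so the determinant is invariant under multiplication by any determinant-1 matrix; we just need det(A).

det(A) = (-3)(-3) - (3)(3) = 9 - 9 = 0

Therefore det(B) = 1 * 0 = 0.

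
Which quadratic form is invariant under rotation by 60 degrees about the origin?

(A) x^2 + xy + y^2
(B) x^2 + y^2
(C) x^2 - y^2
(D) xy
B

Rotation by 60 degrees sends (x, y) to (x/2 - sqrt(3)y/2, sqrt(3)x/2 + y/2).
Substitute the transformed coordinates into each option and compare with the original:
(A) x^2 + xy + y^2  ->  (x/2 - sqrt(3)y/2)^2 + (x/2 - sqrt(3)y/2)(sqrt(3)x/2 + y/2) + (sqrt(3)x/2 + y/2)^2 = sqrt(3)x^2/4 + x^2 - xy/2 - sqrt(3)y^2/4 + y^2   [differs from x^2 + xy + y^2: not invariant]
(B) x^2 + y^2  ->  (x/2 - sqrt(3)y/2)^2 + (sqrt(3)x/2 + y/2)^2 = x^2 + y^2   [equals x^2 + y^2: invariant]
(C) x^2 - y^2  ->  (x/2 - sqrt(3)y/2)^2 - (sqrt(3)x/2 + y/2)^2 = -x^2/2 - sqrt(3)xy + y^2/2   [differs from x^2 - y^2: not invariant]
(D) xy  ->  (x/2 - sqrt(3)y/2)(sqrt(3)x/2 + y/2) = sqrt(3)x^2/4 - xy/2 - sqrt(3)y^2/4   [differs from xy: not invariant]

Only option (B), x^2 + y^2, is unchanged by the transformation.
x^2 + y^2 is the squared distance from the origin, which rotations preserve.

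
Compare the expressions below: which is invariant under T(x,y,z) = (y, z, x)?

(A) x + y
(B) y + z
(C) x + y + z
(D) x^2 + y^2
C

Apply T(x,y,z) = (y, z, x) to each option, i.e. replace (x, y, z) by the transformed coordinates.
Substitute the transformed coordinates into each option and compare with the original:
(A) x + y  ->  (y) + (z) = y + z   [differs from x + y: not invariant]
(B) y + z  ->  (z) + (x) = x + z   [differs from y + z: not invariant]
(C) x + y + z  ->  (y) + (z) + (x) = x + y + z   [equals x + y + z: invariant]
(D) x^2 + y^2  ->  (y)^2 + (z)^2 = y^2 + z^2   [differs from x^2 + y^2: not invariant]

Only option (C), x + y + z, is unchanged by the transformation.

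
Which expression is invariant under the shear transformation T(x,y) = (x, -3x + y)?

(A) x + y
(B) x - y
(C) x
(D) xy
C

Under the shear T(x,y) = (x, -3x + y):
Substitute the transformed coordinates into each option and compare with the original:
(A) x + y  ->  (x) + (-3x + y) = -2x + y   [differs from x + y: not invariant]
(B) x - y  ->  (x) - (-3x + y) = 4x - y   [differs from x - y: not invariant]
(C) x  ->  (x) = x   [equals x: invariant]
(D) xy  ->  (x)(-3x + y) = -3x^2 + xy   [differs from xy: not invariant]

Only option (C), x, is unchanged by the transformation.
A vertical shear moves points parallel to the y-axis, so the x-coordinate (and any function of x alone) is unchanged.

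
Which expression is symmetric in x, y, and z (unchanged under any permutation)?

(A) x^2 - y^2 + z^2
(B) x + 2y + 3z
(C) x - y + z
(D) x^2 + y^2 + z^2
D

A symmetric expression is unchanged when the variables are permuted; here the transformation to test is the swap (x, y) -> (y, x).
A symmetric expression must survive every permutation; the single swap x <-> y already eliminates the distractors, and the keyed expression is also unchanged by x <-> z and y <-> z (each variable enters it in exactly the same way).
Substitute the transformed coordinates into each option and compare with the original:
(A) x^2 - y^2 + z^2  ->  (y)^2 - (x)^2 + z^2 = -x^2 + y^2 + z^2   [differs from x^2 - y^2 + z^2: not invariant]
(B) x + 2y + 3z  ->  (y) + 2(x) + 3z = 2x + y + 3z   [differs from x + 2y + 3z: not invariant]
(C) x - y + z  ->  (y) - (x) + z = -x + y + z   [differs from x - y + z: not invariant]
(D) x^2 + y^2 + z^2  ->  (y)^2 + (x)^2 + z^2 = x^2 + y^2 + z^2   [equals x^2 + y^2 + z^2: invariant]

Only option (D), x^2 + y^2 + z^2, is unchanged by the transformation.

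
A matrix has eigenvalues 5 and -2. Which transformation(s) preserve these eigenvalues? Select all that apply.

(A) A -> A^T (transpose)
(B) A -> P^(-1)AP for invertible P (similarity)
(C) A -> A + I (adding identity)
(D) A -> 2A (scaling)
A and B

Eigenvalues are preserved by:
1. Similarity transformations: A -> P^(-1)AP (same characteristic polynomial)
2. Transpose: A^T has the same eigenvalues as A

Eigenvalues are NOT preserved by:
- Adding identity: eigenvalues become 5+1, -2+1
- Scaling: eigenvalues become 10, -4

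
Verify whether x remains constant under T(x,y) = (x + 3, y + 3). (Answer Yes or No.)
No

Substitute T(x,y) = (x + 3, y + 3) into the expression and compare with the original.

Original: x
After applying T: (x + 3) = x + 3

This differs from the original x (difference: 3), so the expression is NOT invariant.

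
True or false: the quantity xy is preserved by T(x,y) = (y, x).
True

Substitute T(x,y) = (y, x) into the expression and compare with the original.

Original: xy
After applying T: (y)(x) = xy

This is identical to the original xy, so the expression is invariant.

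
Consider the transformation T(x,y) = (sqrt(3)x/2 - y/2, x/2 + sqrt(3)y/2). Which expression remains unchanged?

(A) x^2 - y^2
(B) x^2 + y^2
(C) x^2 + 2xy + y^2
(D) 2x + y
B

An expression E(x,y) is invariant under T if E(T(x,y)) = E(x,y). Here T(x,y) = (sqrt(3)x/2 - y/2, x/2 + sqrt(3)y/2).
Substitute the transformed coordinates into each option and compare with the original:
(A) x^2 - y^2  ->  (sqrt(3)x/2 - y/2)^2 - (x/2 + sqrt(3)y/2)^2 = x^2/2 - sqrt(3)xy - y^2/2   [differs from x^2 - y^2: not invariant]
(B) x^2 + y^2  ->  (sqrt(3)x/2 - y/2)^2 + (x/2 + sqrt(3)y/2)^2 = x^2 + y^2   [equals x^2 + y^2: invariant]
(C) x^2 + 2xy + y^2  ->  (sqrt(3)x/2 - y/2)^2 + 2(sqrt(3)x/2 - y/2)(x/2 + sqrt(3)y/2) + (x/2 + sqrt(3)y/2)^2 = sqrt(3)x^2/2 + x^2 + xy - sqrt(3)y^2/2 + y^2   [differs from x^2 + 2xy + y^2: not invariant]
(D) 2x + y  ->  2(sqrt(3)x/2 - y/2) + (x/2 + sqrt(3)y/2) = x/2 + sqrt(3)x - y + sqrt(3)y/2   [differs from 2x + y: not invariant]

Only option (B), x^2 + y^2, is unchanged by the transformation.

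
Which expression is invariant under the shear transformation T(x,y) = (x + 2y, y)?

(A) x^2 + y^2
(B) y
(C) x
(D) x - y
B

Under the shear T(x,y) = (x + 2y, y):
Substitute the transformed coordinates into each option and compare with the original:
(A) x^2 + y^2  ->  (x + 2y)^2 + (y)^2 = x^2 + 4xy + 5y^2   [differs from x^2 + y^2: not invariant]
(B) y  ->  (y) = y   [equals y: invariant]
(C) x  ->  (x + 2y) = x + 2y   [differs from x: not invariant]
(D) x - y  ->  (x + 2y) - (y) = x + y   [differs from x - y: not invariant]

Only option (B), y, is unchanged by the transformation.
A horizontal shear moves points parallel to the x-axis, so the y-coordinate (and any function of y alone) is unchanged.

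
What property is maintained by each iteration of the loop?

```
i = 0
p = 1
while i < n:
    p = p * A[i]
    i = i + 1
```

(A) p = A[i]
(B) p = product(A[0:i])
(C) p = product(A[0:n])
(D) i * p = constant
B

A loop invariant must hold before the first iteration and be re-established by every execution of the body.

(B) p = product(A[0:i]): Initially i = 0 and p = 1 = product of the empty slice A[0:0]. If p = product(A[0:i]) holds at the top of an iteration, the body sets p to product(A[0:i]) * A[i] = product(A[0:i+1]) and then i to i+1, so the property is restored. At exit i = n, giving p = product(A[0:n]).

The other options fail:
(A) p = A[i]: after the first iteration p = A[0] but i = 1; in general p is a product of several elements, not a single one.
(C) p = product(A[0:n]): false before the loop (p = 1, not the full product) -- it only becomes true at exit.
(D) i * p = constant: initially i * p = 0, but after one iteration it is 1 * A[0], which is nonzero in general.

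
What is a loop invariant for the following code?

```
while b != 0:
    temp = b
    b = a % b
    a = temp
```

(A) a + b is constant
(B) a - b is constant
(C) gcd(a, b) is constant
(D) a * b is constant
C

A loop invariant must hold before the first iteration and be re-established by every execution of the body.

(C) gcd(a, b) is constant: One iteration replaces (a, b) by (b, a mod b). Since a mod b = a - q*b for an integer q, any common divisor of a and b divides b and a mod b, and conversely; hence gcd(b, a mod b) = gcd(a, b). For instance (37, 7) -> (7, 2) keeps gcd = 1. At exit b = 0 and a = gcd of the original inputs.

The other options fail:
(A) a + b is constant: e.g. (a, b) = (37, 7) -> (7, 2): the sum goes from 44 to 9.
(B) a - b is constant: e.g. (a, b) = (37, 7) -> (7, 2): the difference goes from 30 to 5.
(D) a * b is constant: e.g. (a, b) = (37, 7) -> (7, 2): the product goes from 259 to 14.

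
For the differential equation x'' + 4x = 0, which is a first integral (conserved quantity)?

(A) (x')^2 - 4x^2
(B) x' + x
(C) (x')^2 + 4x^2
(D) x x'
C

A first integral I satisfies dI/dt = 0 along every solution. Differentiate each option and use the equation of motion:
(A) d/dt[(x')^2 - 4x^2] = 2x'x'' - 8x x' = -16x x', not identically 0
(B) d/dt[x' + x] = x'' + x' = -4x + x', not identically 0
(C) d/dt[(x')^2 + 4x^2] = 2x'x'' + 8x x' = 2x'(-4x) + 8x x' = 0
(D) d/dt[x x'] = (x')^2 + x x'' = (x')^2 - 4x^2, not identically 0

Only (C) has zero time-derivative. So the energy-like quantity (x')^2 + 4x^2 is the first integral.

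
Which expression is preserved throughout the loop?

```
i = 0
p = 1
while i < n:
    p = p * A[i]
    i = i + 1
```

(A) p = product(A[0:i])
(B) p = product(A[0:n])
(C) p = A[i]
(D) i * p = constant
A

A loop invariant must hold before the first iteration and be re-established by every execution of the body.

(A) p = product(A[0:i]): Initially i = 0 and p = 1 = product of the empty slice A[0:0]. If p = product(A[0:i]) holds at the top of an iteration, the body sets p to product(A[0:i]) * A[i] = product(A[0:i+1]) and then i to i+1, so the property is restored. At exit i = n, giving p = product(A[0:n]).

The other options fail:
(B) p = product(A[0:n]): false before the loop (p = 1, not the full product) -- it only becomes true at exit.
(C) p = A[i]: after the first iteration p = A[0] but i = 1; in general p is a product of several elements, not a single one.
(D) i * p = constant: initially i * p = 0, but after one iteration it is 1 * A[0], which is nonzero in general.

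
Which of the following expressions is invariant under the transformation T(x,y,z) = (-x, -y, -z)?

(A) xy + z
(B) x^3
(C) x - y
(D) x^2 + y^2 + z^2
D

Apply T(x,y,z) = (-x, -y, -z) to each option, i.e. replace (x, y, z) by the transformed coordinates.
Substitute the transformed coordinates into each option and compare with the original:
(A) xy + z  ->  (-x)(-y) + (-z) = xy - z   [differs from xy + z: not invariant]
(B) x^3  ->  (-x)^3 = -x^3   [differs from x^3: not invariant]
(C) x - y  ->  (-x) - (-y) = -x + y   [differs from x - y: not invariant]
(D) x^2 + y^2 + z^2  ->  (-x)^2 + (-y)^2 + (-z)^2 = x^2 + y^2 + z^2   [equals x^2 + y^2 + z^2: invariant]

Only option (D), x^2 + y^2 + z^2, is unchanged by the transformation.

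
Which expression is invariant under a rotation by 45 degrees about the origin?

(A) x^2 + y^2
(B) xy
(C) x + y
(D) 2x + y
A

A rotation by 45 degrees sends (x, y) to (sqrt(2)x/2 - sqrt(2)y/2, sqrt(2)x/2 + sqrt(2)y/2).
Substitute the transformed coordinates into each option and compare with the original:
(A) x^2 + y^2  ->  (sqrt(2)x/2 - sqrt(2)y/2)^2 + (sqrt(2)x/2 + sqrt(2)y/2)^2 = x^2 + y^2   [equals x^2 + y^2: invariant]
(B) xy  ->  (sqrt(2)x/2 - sqrt(2)y/2)(sqrt(2)x/2 + sqrt(2)y/2) = x^2/2 - y^2/2   [differs from xy: not invariant]
(C) x + y  ->  (sqrt(2)x/2 - sqrt(2)y/2) + (sqrt(2)x/2 + sqrt(2)y/2) = sqrt(2)x   [differs from x + y: not invariant]
(D) 2x + y  ->  2(sqrt(2)x/2 - sqrt(2)y/2) + (sqrt(2)x/2 + sqrt(2)y/2) = 3sqrt(2)x/2 - sqrt(2)y/2   [differs from 2x + y: not invariant]

Only option (A), x^2 + y^2, is unchanged by the transformation.
Geometrically, x^2 + y^2 is the squared distance from the origin, which every rotation about the origin preserves.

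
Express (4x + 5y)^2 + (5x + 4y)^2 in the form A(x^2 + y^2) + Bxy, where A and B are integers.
41(x^2 + y^2) + 80xy

Expanding: (4x + 5y)^2 = 16x^2 + 40xy + 25y^2
(5x + 4y)^2 = 25x^2 + 40xy + 16y^2
Sum = (16+25)(x^2+y^2) + 80xy = 41(x^2 + y^2) + 80xy
This is symmetric in x and y.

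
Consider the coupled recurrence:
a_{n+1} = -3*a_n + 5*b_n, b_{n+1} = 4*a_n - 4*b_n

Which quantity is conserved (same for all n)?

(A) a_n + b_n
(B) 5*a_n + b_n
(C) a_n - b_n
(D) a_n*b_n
A

Replace a_n by a_{n+1} = -3*a_n + 5*b_n and b_n by b_{n+1} = 4*a_n - 4*b_n in each option and simplify:
(A) a_n + b_n  ->  (-3*a_n + 5*b_n) + (4*a_n - 4*b_n) = a_n + b_n   [conserved]
(B) 5*a_n + b_n  ->  5*(-3*a_n + 5*b_n) + (4*a_n - 4*b_n) = -11*a_n + 21*b_n   [not conserved]
(C) a_n - b_n  ->  (-3*a_n + 5*b_n) - (4*a_n - 4*b_n) = -7*a_n + 9*b_n   [not conserved]
(D) a_n*b_n  ->  (-3*a_n + 5*b_n)*(4*a_n - 4*b_n) = -12*a_n^2 + 32*a_n*b_n - 20*b_n^2   [not conserved]

Only (A) a_n + b_n returns to itself after one step, so it is the conserved quantity.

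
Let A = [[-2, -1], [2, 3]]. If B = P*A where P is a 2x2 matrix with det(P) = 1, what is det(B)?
-4

By the multiplicative property of determinants, det(B) = det(P*A) = det(P) * det(A) = det(A),
so the determinant is invariant under multiplication by any determinant-1 matrix; we just need det(A).

det(A) = (-2)(3) - (-1)(2) = -6 - (-2) = -4

Therefore det(B) = 1 * (-4) = -4.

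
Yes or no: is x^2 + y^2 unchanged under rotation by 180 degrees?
Yes

Applying rotation by 180 degrees: x' = x*cos(180 degrees) - y*sin(180 degrees) = -x, y' = x*sin(180 degrees) + y*cos(180 degrees) = -y

Substituting into x^2 + y^2:
(-x)^2 + (-y)^2
= x^2 + y^2

This equals the original expression x^2 + y^2, so it IS invariant.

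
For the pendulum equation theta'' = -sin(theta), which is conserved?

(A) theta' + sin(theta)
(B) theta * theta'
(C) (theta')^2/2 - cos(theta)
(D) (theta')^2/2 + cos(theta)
C

A first integral I satisfies dI/dt = 0 along every solution. Differentiate each option and use the equation of motion:
(A) d/dt[theta' + sin(theta)] = theta'' + cos(theta) theta' = -sin(theta) + theta' cos(theta), not identically 0
(B) d/dt[theta * theta'] = (theta')^2 + theta theta'' = (theta')^2 - theta sin(theta), not identically 0
(C) d/dt[(theta')^2/2 - cos(theta)] = theta' theta'' + sin(theta) theta' = theta'(-sin(theta)) + theta' sin(theta) = 0
(D) d/dt[(theta')^2/2 + cos(theta)] = theta' theta'' - sin(theta) theta' = -2 theta' sin(theta), not identically 0

Only (C) has zero time-derivative. This is the total energy: kinetic (theta')^2/2 plus potential -cos(theta).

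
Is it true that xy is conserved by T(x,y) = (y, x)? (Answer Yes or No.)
Yes

Substitute T(x,y) = (y, x) into the expression and compare with the original.

Original: xy
After applying T: (y)(x) = xy

This is identical to the original xy, so the expression is invariant.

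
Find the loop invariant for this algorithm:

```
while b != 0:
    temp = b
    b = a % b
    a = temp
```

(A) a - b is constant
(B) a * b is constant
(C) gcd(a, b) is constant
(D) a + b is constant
C

A loop invariant must hold before the first iteration and be re-established by every execution of the body.

(C) gcd(a, b) is constant: One iteration replaces (a, b) by (b, a mod b). Since a mod b = a - q*b for an integer q, any common divisor of a and b divides b and a mod b, and conversely; hence gcd(b, a mod b) = gcd(a, b). For instance (19, 9) -> (9, 1) keeps gcd = 1. At exit b = 0 and a = gcd of the original inputs.

The other options fail:
(A) a - b is constant: e.g. (a, b) = (19, 9) -> (9, 1): the difference goes from 10 to 8.
(B) a * b is constant: e.g. (a, b) = (19, 9) -> (9, 1): the product goes from 171 to 9.
(D) a + b is constant: e.g. (a, b) = (19, 9) -> (9, 1): the sum goes from 28 to 10.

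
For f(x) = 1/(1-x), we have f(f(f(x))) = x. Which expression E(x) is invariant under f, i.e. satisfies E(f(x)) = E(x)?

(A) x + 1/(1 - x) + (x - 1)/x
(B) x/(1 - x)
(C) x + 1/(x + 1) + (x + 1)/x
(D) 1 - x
A

Replace x by f(x) = 1/(1 - x) in each option and simplify. As a quick numerical cross-check, also compare E(4) with E(f(4)) = E(-1/3).

(A) x + 1/(1 - x) + (x - 1)/x  ->  (1/(1 - x)) + 1/(1 - (1/(1 - x))) + ((1/(1 - x)) - 1)/(1/(1 - x)), which simplifies back to x + 1/(1 - x) + (x - 1)/x; check: E(4) = 53/12, E(-1/3) = 53/12.   [invariant]
(B) x/(1 - x)  ->  (1/(1 - x))/(1 - (1/(1 - x))) = -1/x; check: E(4) = -4/3 but E(-1/3) = -1/4.   [not invariant]
(C) x + 1/(x + 1) + (x + 1)/x  ->  (1/(1 - x)) + 1/((1/(1 - x)) + 1) + ((1/(1 - x)) + 1)/(1/(1 - x)) = (-x^3 + 6x^2 - 11x + 7)/(x^2 - 3x + 2); check: E(4) = 109/20 but E(-1/3) = -5/6.   [not invariant]
(D) 1 - x  ->  1 - (1/(1 - x)) = x/(x - 1); check: E(4) = -3 but E(-1/3) = 4/3.   [not invariant]

Only (A) is unchanged. Indeed f(f(x)) = 1/(1 - 1/(1-x)) = (1-x)/(-x) = (x-1)/x, so E(x) = x + f(x) + f(f(x)) is the sum over the whole 3-cycle; applying f just permutes the three terms cyclically (x -> f(x) -> f(f(x)) -> x), leaving the sum unchanged.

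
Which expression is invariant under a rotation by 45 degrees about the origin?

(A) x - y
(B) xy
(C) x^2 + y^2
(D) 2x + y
C

A rotation by 45 degrees sends (x, y) to (sqrt(2)x/2 - sqrt(2)y/2, sqrt(2)x/2 + sqrt(2)y/2).
Substitute the transformed coordinates into each option and compare with the original:
(A) x - y  ->  (sqrt(2)x/2 - sqrt(2)y/2) - (sqrt(2)x/2 + sqrt(2)y/2) = -sqrt(2)y   [differs from x - y: not invariant]
(B) xy  ->  (sqrt(2)x/2 - sqrt(2)y/2)(sqrt(2)x/2 + sqrt(2)y/2) = x^2/2 - y^2/2   [differs from xy: not invariant]
(C) x^2 + y^2  ->  (sqrt(2)x/2 - sqrt(2)y/2)^2 + (sqrt(2)x/2 + sqrt(2)y/2)^2 = x^2 + y^2   [equals x^2 + y^2: invariant]
(D) 2x + y  ->  2(sqrt(2)x/2 - sqrt(2)y/2) + (sqrt(2)x/2 + sqrt(2)y/2) = 3sqrt(2)x/2 - sqrt(2)y/2   [differs from 2x + y: not invariant]

Only option (C), x^2 + y^2, is unchanged by the transformation.
Geometrically, x^2 + y^2 is the squared distance from the origin, which every rotation about the origin preserves.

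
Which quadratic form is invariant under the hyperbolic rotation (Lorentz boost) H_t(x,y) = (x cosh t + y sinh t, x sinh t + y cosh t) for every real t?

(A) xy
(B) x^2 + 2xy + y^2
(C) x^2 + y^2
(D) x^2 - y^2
D

Write x' = x cosh t + y sinh t, y' = x sinh t + y cosh t and substitute into each option:
(A) xy: (x cosh t + y sinh t)(x sinh t + y cosh t) = xy(cosh^2 t + sinh^2 t) + (x^2 + y^2) sinh t cosh t = xy cosh 2t + (x^2 + y^2)(sinh 2t)/2   [not invariant for t != 0]
(B) x^2 + 2xy + y^2: (x' + y')^2 with x' + y' = (x + y)(cosh t + sinh t) = (x + y)e^t, so it becomes (x + y)^2 e^(2t)   [not invariant for t != 0]
(C) x^2 + y^2: (x cosh t + y sinh t)^2 + (x sinh t + y cosh t)^2 = (x^2 + y^2)(cosh^2 t + sinh^2 t) + 4xy sinh t cosh t = (x^2 + y^2) cosh 2t + 2xy sinh 2t   [not invariant for t != 0]
(D) x^2 - y^2: (x cosh t + y sinh t)^2 - (x sinh t + y cosh t)^2 = x^2(cosh^2 t - sinh^2 t) + 2xy(cosh t sinh t - sinh t cosh t) + y^2(sinh^2 t - cosh^2 t) = x^2 - y^2   [invariant, using cosh^2 t - sinh^2 t = 1]

Only (D) x^2 - y^2 is unchanged; it is the Minkowski form preserved by Lorentz boosts, just as x^2 + y^2 is preserved by ordinary rotations.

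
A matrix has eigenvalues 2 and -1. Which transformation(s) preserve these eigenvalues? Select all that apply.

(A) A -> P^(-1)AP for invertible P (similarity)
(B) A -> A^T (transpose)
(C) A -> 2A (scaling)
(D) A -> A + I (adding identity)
A and B

Eigenvalues are preserved by:
1. Similarity transformations: A -> P^(-1)AP (same characteristic polynomial)
2. Transpose: A^T has the same eigenvalues as A

Eigenvalues are NOT preserved by:
- Adding identity: eigenvalues become 2+1, -1+1
- Scaling: eigenvalues become 4, -2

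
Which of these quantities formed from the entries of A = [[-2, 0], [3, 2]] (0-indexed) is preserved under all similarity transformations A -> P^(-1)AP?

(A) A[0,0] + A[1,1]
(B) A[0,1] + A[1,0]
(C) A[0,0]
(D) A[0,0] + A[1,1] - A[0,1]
A

A[0,0] + A[1,1] is the trace of A. By the cyclic property of the trace, tr(P^(-1)AP) = tr(APP^(-1)) = tr(A), so it is the same for every matrix similar to A.

The other combinations are not similarity invariants. For example, take P = [[1, 2], [0, 1]] (det P = 1), so P^(-1) = [[1, -2], [0, 1]] and
B = P^(-1)AP = [[-8, -20], [3, 8]].
Evaluating each option on A and on B:
(A) A[0,0] + A[1,1]: 0 for A, 0 for B -> unchanged
(B) A[0,1] + A[1,0]: 3 for A, -17 for B -> changes
(C) A[0,0]: -2 for A, -8 for B -> changes
(D) A[0,0] + A[1,1] - A[0,1]: 0 for A, 20 for B -> changes

Only (A) A[0,0] + A[1,1] = 0 survives (and it does so for every P, not just this one), so it is the invariant.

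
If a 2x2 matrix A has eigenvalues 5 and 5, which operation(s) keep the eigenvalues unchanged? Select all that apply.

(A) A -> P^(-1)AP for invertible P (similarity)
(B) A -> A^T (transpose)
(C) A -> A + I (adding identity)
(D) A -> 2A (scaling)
A and B

Eigenvalues are preserved by:
1. Similarity transformations: A -> P^(-1)AP (same characteristic polynomial)
2. Transpose: A^T has the same eigenvalues as A

Eigenvalues are NOT preserved by:
- Adding identity: eigenvalues become 5+1, 5+1
- Scaling: eigenvalues become 10, 10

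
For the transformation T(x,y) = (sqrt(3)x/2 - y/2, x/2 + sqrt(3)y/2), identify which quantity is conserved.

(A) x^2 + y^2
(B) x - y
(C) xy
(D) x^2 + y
A

An expression E(x,y) is invariant under T if E(T(x,y)) = E(x,y). Here T(x,y) = (sqrt(3)x/2 - y/2, x/2 + sqrt(3)y/2).
Substitute the transformed coordinates into each option and compare with the original:
(A) x^2 + y^2  ->  (sqrt(3)x/2 - y/2)^2 + (x/2 + sqrt(3)y/2)^2 = x^2 + y^2   [equals x^2 + y^2: invariant]
(B) x - y  ->  (sqrt(3)x/2 - y/2) - (x/2 + sqrt(3)y/2) = -x/2 + sqrt(3)x/2 - sqrt(3)y/2 - y/2   [differs from x - y: not invariant]
(C) xy  ->  (sqrt(3)x/2 - y/2)(x/2 + sqrt(3)y/2) = sqrt(3)x^2/4 + xy/2 - sqrt(3)y^2/4   [differs from xy: not invariant]
(D) x^2 + y  ->  (sqrt(3)x/2 - y/2)^2 + (x/2 + sqrt(3)y/2) = 3x^2/4 - sqrt(3)xy/2 + x/2 + y^2/4 + sqrt(3)y/2   [differs from x^2 + y: not invariant]

Only option (A), x^2 + y^2, is unchanged by the transformation.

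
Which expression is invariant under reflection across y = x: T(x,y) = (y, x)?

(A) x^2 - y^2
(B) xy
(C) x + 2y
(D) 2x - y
B

The map is reflection across y = x: T(x,y) = (y, x).
Substitute the transformed coordinates into each option and compare with the original:
(A) x^2 - y^2  ->  (y)^2 - (x)^2 = -x^2 + y^2   [differs from x^2 - y^2: not invariant]
(B) xy  ->  (y)(x) = xy   [equals xy: invariant]
(C) x + 2y  ->  (y) + 2(x) = 2x + y   [differs from x + 2y: not invariant]
(D) 2x - y  ->  2(y) - (x) = -x + 2y   [differs from 2x - y: not invariant]

Only option (B), xy, is unchanged by the transformation.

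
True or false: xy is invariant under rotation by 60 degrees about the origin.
False

Applying rotation by 60 degrees: x' = x*cos(60 degrees) - y*sin(60 degrees) = x/2 - sqrt(3)y/2, y' = x*sin(60 degrees) + y*cos(60 degrees) = sqrt(3)x/2 + y/2

Substituting into xy:
(x/2 - sqrt(3)y/2)(sqrt(3)x/2 + y/2)
= sqrt(3)x^2/4 - xy/2 - sqrt(3)y^2/4

This differs from the original expression xy, so it is NOT invariant.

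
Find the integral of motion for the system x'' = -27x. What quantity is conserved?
E = (x')^2 + 27x^2

Multiply the equation by x':
x' * x'' = -27x * x'
The left side is d/dt[(x')^2/2] and the right side is d/dt[-27x^2/2], so
d/dt[(x')^2/2 + 27x^2/2] = 0, i.e. (x')^2/2 + 27x^2/2 = constant.
Multiplying by 2, the integral of motion is E = (x')^2 + 27x^2.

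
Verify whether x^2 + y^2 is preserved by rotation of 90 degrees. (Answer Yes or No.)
Yes

Applying rotation by 90 degrees: x' = x*cos(90 degrees) - y*sin(90 degrees) = -y, y' = x*sin(90 degrees) + y*cos(90 degrees) = x

Substituting into x^2 + y^2:
(-y)^2 + (x)^2
= x^2 + y^2

This equals the original expression x^2 + y^2, so it IS invariant.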